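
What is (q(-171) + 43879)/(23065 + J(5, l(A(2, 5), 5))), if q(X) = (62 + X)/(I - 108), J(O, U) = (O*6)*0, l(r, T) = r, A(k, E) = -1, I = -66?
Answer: 1527011/802662 ≈ 1.9024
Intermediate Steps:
J(O, U) = 0 (J(O, U) = (6*O)*0 = 0)
q(X) = -31/87 - X/174 (q(X) = (62 + X)/(-66 - 108) = (62 + X)/(-174) = (62 + X)*(-1/174) = -31/87 - X/174)
(q(-171) + 43879)/(23065 + J(5, l(A(2, 5), 5))) = ((-31/87 - 1/174*(-171)) + 43879)/(23065 + 0) = ((-31/87 + 57/58) + 43879)/23065 = (109/174 + 43879)*(1/23065) = (7635055/174)*(1/23065) = 1527011/802662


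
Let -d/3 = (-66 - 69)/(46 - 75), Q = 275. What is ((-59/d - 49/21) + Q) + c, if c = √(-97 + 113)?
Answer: 113761/405 ≈ 280.89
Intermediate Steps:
d = -405/29 (d = -3*(-66 - 69)/(46 - 75) = -(-405)/(-29) = -(-405)*(-1)/29 = -3*135/29 = -405/29 ≈ -13.966)
c = 4 (c = √16 = 4)
((-59/d - 49/21) + Q) + c = ((-59/(-405/29) - 49/21) + 275) + 4 = ((-59*(-29/405) - 49*1/21) + 275) + 4 = ((1711/405 - 7/3) + 275) + 4 = (766/405 + 275) + 4 = 112141/405 + 4 = 113761/405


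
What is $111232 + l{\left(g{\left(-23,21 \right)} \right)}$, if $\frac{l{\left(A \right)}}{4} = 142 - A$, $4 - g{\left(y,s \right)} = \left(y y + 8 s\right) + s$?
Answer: $114656$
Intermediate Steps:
$g{\left(y,s \right)} = 4 - y^{2} - 9 s$ ($g{\left(y,s \right)} = 4 - \left(\left(y y + 8 s\right) + s\right) = 4 - \left(\left(y^{2} + 8 s\right) + s\right) = 4 - \left(y^{2} + 9 s\right) = 4 - y^{2} - 9 s$)
$l{\left(A \right)} = 568 - 4 A$ ($l{\left(A \right)} = 4 \left(142 - A\right) = 568 - 4 A$)
$111232 + l{\left(g{\left(-23,21 \right)} \right)} = 111232 - \left(-568 + 4 \left(4 - \left(-23\right)^{2} - 189\right)\right) = 111232 - \left(-568 + 4 \left(4 - 529 - 189\right)\right) = 111232 + \left(568 - -2856\right) = 111232 + \left(568 + 2856\right) = 111232 + 3424 = 114656$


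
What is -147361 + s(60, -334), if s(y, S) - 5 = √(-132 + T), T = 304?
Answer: -147356 + 2*√43 ≈ -1.4734e+5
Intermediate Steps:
s(y, S) = 5 + 2*√43 (s(y, S) = 5 + √(-132 + 304) = 5 + √172 = 5 + 2*√43)
-147361 + s(60, -334) = -147361 + (5 + 2*√43) = -147356 + 2*√43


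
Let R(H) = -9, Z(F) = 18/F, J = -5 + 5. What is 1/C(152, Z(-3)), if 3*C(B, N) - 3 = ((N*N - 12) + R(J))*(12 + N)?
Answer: 1/31 ≈ 0.032258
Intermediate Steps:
J = 0
C(B, N) = 1 + (-21 + N²)*(12 + N)/3 (C(B, N) = 1 + (((N*N - 12) - 9)*(12 + N))/3 = 1 + (((N² - 12) - 9)*(12 + N))/3 = 1 + (((-12 + N²) - 9)*(12 + N))/3 = 1 + ((-21 + N²)*(12 + N))/3 = 1 + (-21 + N²)*(12 + N)/3)
1/C(152, Z(-3)) = 1/(-83 - 126/(-3) + 4*(18/(-3))² + (18/(-3))³/3) = 1/(-83 - 126*(-1)/3 + 4*(18*(-⅓))² + (18*(-⅓))³/3) = 1/(-83 - 7*(-6) + 4*(-6)² + (⅓)*(-6)³) = 1/(-83 + 42 + 4*36 + (⅓)*(-216)) = 1/(-83 + 42 + 144 - 72) = 1/31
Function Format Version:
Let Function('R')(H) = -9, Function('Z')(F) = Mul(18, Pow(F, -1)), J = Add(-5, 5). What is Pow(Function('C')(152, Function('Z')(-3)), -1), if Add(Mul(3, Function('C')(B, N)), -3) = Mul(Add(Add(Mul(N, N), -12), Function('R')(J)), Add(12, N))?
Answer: Rational(1, 31) ≈ 0.032258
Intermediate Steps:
J = 0
Function('C')(B, N) = Add(1, Mul(Rational(1, 3), Add(-21, Pow(N, 2)), Add(12, N))) (Function('C')(B, N) = Add(1, Mul(Rational(1, 3), Mul(Add(Add(Mul(N, N), -12), -9), Add(12, N)))) = Add(1, Mul(Rational(1, 3), Mul(Add(Add(Pow(N, 2), -12), -9), Add(12, N)))) = Add(1, Mul(Rational(1, 3), Mul(Add(Add(-12, Pow(N, 2)), -9), Add(12, N)))) = Add(1, Mul(Rational(1, 3), Mul(Add(-21, Pow(N, 2)), Add(12, N)))) = Add(1, Mul(Rational(1, 3), Add(-21, Pow(N, 2)), Add(12, N))))
Pow(Function('C')(152, Function('Z')(-3)), -1) = Pow(Add(-83, Mul(-7, Mul(18, Pow(-3, -1))), Mul(4, Pow(Mul(18, Pow(-3, -1)), 2)), Mul(Rational(1, 3), Pow(Mul(18, Pow(-3, -1)), 3))), -1) = Pow(Add(-83, Mul(-7, Mul(18, Rational(-1, 3))), Mul(4, Pow(Mul(18, Rational(-1, 3)), 2)), Mul(Rational(1, 3), Pow(Mul(18, Rational(-1, 3)), 3))), -1) = Pow(Add(-83, Mul(-7, -6), Mul(4, Pow(-6, 2)), Mul(Rational(1, 3), Pow(-6, 3))), -1) = Pow(Add(-83, 42, Mul(4, 36), Mul(Rational(1, 3), -216)), -1) = Pow(Add(-83, 42, 144, -72), -1) = Pow(31, -1) = Rational(1, 31)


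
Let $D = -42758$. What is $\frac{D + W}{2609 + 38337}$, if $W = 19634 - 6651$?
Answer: $- \frac{29775}{40946} \approx -0.72718$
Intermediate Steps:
$W = 12983$
$\frac{D + W}{2609 + 38337} = \frac{-42758 + 12983}{2609 + 38337} = - \frac{29775}{40946}$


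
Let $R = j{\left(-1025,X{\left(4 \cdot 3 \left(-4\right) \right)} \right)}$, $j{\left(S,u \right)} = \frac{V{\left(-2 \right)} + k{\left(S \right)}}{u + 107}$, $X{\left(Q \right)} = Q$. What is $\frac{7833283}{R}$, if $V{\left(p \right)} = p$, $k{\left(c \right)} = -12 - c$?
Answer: $\frac{462163697}{1011} \approx 4.5714 \cdot 10^{5}$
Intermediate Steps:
$j{\left(S,u \right)} = \frac{-14 - S}{107 + u}$ ($j{\left(S,u \right)} = \frac{-2 - \left(12 + S\right)}{u + 107} = \frac{-14 - S}{107 + u}$)
$R = \frac{1011}{59}$ ($R = \frac{-14 - -1025}{107 + 4 \cdot 3 \left(-4\right)} = \frac{-14 + 1025}{107 + 12 \left(-4\right)} = \frac{1}{107 - 48} \cdot 1011 = \frac{1}{59} \cdot 1011 = \frac{1011}{59} \approx 17.136$)
$\frac{7833283}{R} = \frac{7833283}{\frac{1011}{59}} = 7833283 \cdot \frac{59}{1011} = \frac{462163697}{1011}$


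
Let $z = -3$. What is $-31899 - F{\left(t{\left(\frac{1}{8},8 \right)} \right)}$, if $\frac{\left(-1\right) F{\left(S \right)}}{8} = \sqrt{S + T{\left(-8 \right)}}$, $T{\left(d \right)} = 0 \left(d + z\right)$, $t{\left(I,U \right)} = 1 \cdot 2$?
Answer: $-31899 + 8 \sqrt{2} \approx -31888.0$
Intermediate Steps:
$t{\left(I,U \right)} = 2$
$T{\left(d \right)} = 0$ ($T{\left(d \right)} = 0 \left(d - 3\right) = 0 \left(-3 + d\right) = 0$)
$F{\left(S \right)} = - 8 \sqrt{S}$ ($F{\left(S \right)} = - 8 \sqrt{S + 0} = - 8 \sqrt{S}$)
$-31899 - F{\left(t{\left(\frac{1}{8},8 \right)} \right)} = -31899 - - 8 \sqrt{2} = -31899 + 8 \sqrt{2}$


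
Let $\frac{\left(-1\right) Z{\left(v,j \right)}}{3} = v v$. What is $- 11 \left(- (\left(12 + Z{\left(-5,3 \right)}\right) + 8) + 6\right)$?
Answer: $-671$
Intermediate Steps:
$Z{\left(v,j \right)} = - 3 v^{2}$ ($Z{\left(v,j \right)} = - 3 v v = - 3 v^{2}$)
$- 11 \left(- (\left(12 + Z{\left(-5,3 \right)}\right) + 8) + 6\right) = - 11 \left(- (\left(12 - 3 \left(-5\right)^{2}\right) + 8) + 6\right) = - 11 \left(- (\left(12 - 75\right) + 8) + 6\right) = - 11 \left(- (-63 + 8) + 6\right) = - 11 \left(\left(-1\right) \left(-55\right) + 6\right) = - 11 \left(55 + 6\right) = \left(-11\right) 61 = -671$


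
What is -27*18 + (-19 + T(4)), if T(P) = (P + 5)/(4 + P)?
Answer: -4031/8 ≈ -503.88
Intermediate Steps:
T(P) = (5 + P)/(4 + P)
-27*18 + (-19 + T(4)) = -27*18 + (-19 + (5 + 4)/(4 + 4)) = -486 + (-19 + 9/8) = -486 - 143/8 = -4031/8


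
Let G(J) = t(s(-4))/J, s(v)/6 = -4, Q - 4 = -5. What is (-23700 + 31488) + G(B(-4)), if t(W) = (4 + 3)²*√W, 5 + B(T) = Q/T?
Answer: 7788 - 392*I*√6/19 ≈ 7788.0 - 50.537*I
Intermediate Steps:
Q = -1 (Q = 4 - 5 = -1)
s(v) = -24 (s(v) = 6*(-4) = -24)
B(T) = -5 - 1/T
t(W) = 49*√W (t(W) = 7²*√W = 49*√W)
G(J) = 98*I*√6/J (G(J) = (49*√(-24))/J = (49*(2*I*√6))/J = (98*I*√6)/J = 98*I*√6/J)
(-23700 + 31488) + G(B(-4)) = (-23700 + 31488) + 98*I*√6/(-5 - 1/(-4)) = 7788 + 98*I*√6/(-5 - 1*(-¼)) = 7788 + 98*I*√6/(-5 + ¼) = 7788 + 98*I*√6/(-19/4) = 7788 + 98*I*√6*(-4/19) = 7788 - 392*I*√6/19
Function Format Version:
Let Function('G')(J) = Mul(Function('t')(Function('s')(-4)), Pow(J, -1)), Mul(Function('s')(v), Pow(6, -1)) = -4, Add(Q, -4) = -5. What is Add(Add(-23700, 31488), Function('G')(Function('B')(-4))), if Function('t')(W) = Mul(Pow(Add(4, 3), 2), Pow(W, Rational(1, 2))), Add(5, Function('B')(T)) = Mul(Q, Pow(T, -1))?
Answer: Add(7788, Mul(Rational(-392, 19), I, Pow(6, Rational(1, 2)))) ≈ Add(7788.0, Mul(-50.537, I))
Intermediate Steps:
Q = -1 (Q = Add(4, -5) = -1)
Function('s')(v) = -24 (Function('s')(v) = Mul(6, -4) = -24)
Function('B')(T) = Add(-5, Mul(-1, Pow(T, -1)))
Function('t')(W) = Mul(49, Pow(W, Rational(1, 2))) (Function('t')(W) = Mul(Pow(7, 2), Pow(W, Rational(1, 2))) = Mul(49, Pow(W, Rational(1, 2))))
Function('G')(J) = Mul(98, I, Pow(6, Rational(1, 2)), Pow(J, -1)) (Function('G')(J) = Mul(Mul(49, Pow(-24, Rational(1, 2))), Pow(J, -1)) = Mul(Mul(49, Mul(2, I, Pow(6, Rational(1, 2)))), Pow(J, -1)) = Mul(Mul(98, I, Pow(6, Rational(1, 2))), Pow(J, -1)) = Mul(98, I, Pow(6, Rational(1, 2)), Pow(J, -1)))
Add(Add(-23700, 31488), Function('G')(Function('B')(-4))) = Add(Add(-23700, 31488), Mul(98, I, Pow(6, Rational(1, 2)), Pow(Add(-5, Mul(-1, Pow(-4, -1))), -1))) = Add(7788, Mul(98, I, Pow(6, Rational(1, 2)), Pow(Add(-5, Mul(-1, Rational(-1, 4))), -1))) = Add(7788, Mul(98, I, Pow(6, Rational(1, 2)), Pow(Add(-5, Rational(1, 4)), -1))) = Add(7788, Mul(98, I, Pow(6, Rational(1, 2)), Pow(Rational(-19, 4), -1))) = Add(7788, Mul(98, I, Pow(6, Rational(1, 2)), Rational(-4, 19))) = Add(7788, Mul(Rational(-392, 19), I, Pow(6, Rational(1, 2))))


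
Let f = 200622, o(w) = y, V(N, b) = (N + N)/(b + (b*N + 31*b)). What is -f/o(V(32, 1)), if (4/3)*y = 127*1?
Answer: -267496/127 ≈ -2106.3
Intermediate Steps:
y = 381/4 (y = 3*(127*1)/4 = (¾)*127 = 381/4 ≈ 95.250)
V(N, b) = 2*N/(32*b + N*b) (V(N, b) = (2*N)/(b + (N*b + 31*b)) = (2*N)/(b + (31*b + N*b)) = (2*N)/(32*b + N*b) = 2*N/(32*b + N*b))
o(w) = 381/4
-f/o(V(32, 1)) = -200622/381/4 = -200622*4/381 = -1*267496/127 = -267496/127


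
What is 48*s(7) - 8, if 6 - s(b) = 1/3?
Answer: 264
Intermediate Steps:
s(b) = 17/3 (s(b) = 6 - 1/3 = 17/3)
48*s(7) - 8 = 48*(17/3) - 8 = 272 - 8 = 264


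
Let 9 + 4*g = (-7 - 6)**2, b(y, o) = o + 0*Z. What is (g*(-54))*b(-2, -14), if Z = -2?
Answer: 30240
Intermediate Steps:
b(y, o) = o (b(y, o) = o + 0*(-2) = o + 0 = o)
g = 40 (g = -9/4 + (-7 - 6)**2/4 = -9/4 + (1/4)*(-13)**2 = -9/4 + (1/4)*169 = -9/4 + 169/4 = 40)
(g*(-54))*b(-2, -14) = (40*(-54))*(-14) = -2160*(-14) = 30240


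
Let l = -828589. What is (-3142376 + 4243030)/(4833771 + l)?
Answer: 550327/2002591 ≈ 0.27481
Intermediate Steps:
(-3142376 + 4243030)/(4833771 + l) = (-3142376 + 4243030)/(4833771 - 828589) = 1100654/4005182 = 1100654*(1/4005182) = 550327/2002591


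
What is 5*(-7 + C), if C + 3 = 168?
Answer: 790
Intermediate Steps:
C = 165 (C = -3 + 168 = 165)
5*(-7 + C) = 5*(-7 + 165) = 5*158 = 790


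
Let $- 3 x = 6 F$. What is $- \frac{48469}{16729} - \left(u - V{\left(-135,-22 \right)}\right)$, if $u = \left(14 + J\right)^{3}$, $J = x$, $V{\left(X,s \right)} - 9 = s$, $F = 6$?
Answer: $- \frac{399778}{16729} \approx -23.897$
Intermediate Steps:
$V{\left(X,s \right)} = 9 + s$
$x = -12$ ($x = - \frac{6 \cdot 6}{3} = \left(- \frac{1}{3}\right) 36 = -12$)
$J = -12$
$u = 8$ ($u = \left(14 - 12\right)^{3} = 2^{3} = 8$)
$- \frac{48469}{16729} - \left(u - V{\left(-135,-22 \right)}\right) = - \frac{48469}{16729} + \left(\left(9 - 22\right) - 8\right) = \left(-48469\right) \frac{1}{16729} - 21 = - \frac{48469}{16729} - 21 = - \frac{399778}{16729}$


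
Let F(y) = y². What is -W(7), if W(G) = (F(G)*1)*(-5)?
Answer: 245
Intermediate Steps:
W(G) = -5*G² (W(G) = (G²*1)*(-5) = G²*(-5) = -5*G²)
-W(7) = -(-5)*7² = -(-5)*49 = -1*(-245) = 245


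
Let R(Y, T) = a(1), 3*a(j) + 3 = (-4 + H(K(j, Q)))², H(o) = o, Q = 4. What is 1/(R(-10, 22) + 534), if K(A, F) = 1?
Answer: 1/536 ≈ 0.0018657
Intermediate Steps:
a(j) = 2 (a(j) = -1 + (-4 + 1)²/3 = -1 + (⅓)*(-3)² = -1 + (⅓)*9 = -1 + 3 = 2)
R(Y, T) = 2
1/(R(-10, 22) + 534) = 1/(2 + 534) = 1/536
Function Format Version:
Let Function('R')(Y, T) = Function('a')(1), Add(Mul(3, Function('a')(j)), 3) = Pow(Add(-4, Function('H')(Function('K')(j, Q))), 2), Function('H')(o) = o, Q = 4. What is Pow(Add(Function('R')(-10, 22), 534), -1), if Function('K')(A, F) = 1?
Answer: Rational(1, 536) ≈ 0.0018657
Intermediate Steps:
Function('a')(j) = 2 (Function('a')(j) = Add(-1, Mul(Rational(1, 3), Pow(Add(-4, 1), 2))) = Add(-1, Mul(Rational(1, 3), Pow(-3, 2))) = Add(-1, Mul(Rational(1, 3), 9)) = Add(-1, 3) = 2)
Function('R')(Y, T) = 2
Pow(Add(Function('R')(-10, 22), 534), -1) = Pow(Add(2, 534), -1) = Pow(536, -1) = Rational(1, 536)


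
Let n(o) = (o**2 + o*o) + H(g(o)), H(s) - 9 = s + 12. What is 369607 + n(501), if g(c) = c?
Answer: 872131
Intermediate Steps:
H(s) = 21 + s (H(s) = 9 + (s + 12) = 9 + (12 + s) = 21 + s)
n(o) = 21 + o + 2*o**2 (n(o) = (o**2 + o*o) + (21 + o) = (o**2 + o**2) + (21 + o) = 2*o**2 + (21 + o) = 21 + o + 2*o**2)
369607 + n(501) = 369607 + (21 + 501 + 2*501**2) = 369607 + (21 + 501 + 2*251001) = 369607 + (21 + 501 + 502002) = 369607 + 502524 = 872131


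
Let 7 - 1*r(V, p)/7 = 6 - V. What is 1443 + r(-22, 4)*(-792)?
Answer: 117867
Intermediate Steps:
r(V, p) = 7 + 7*V (r(V, p) = 49 - 7*(6 - V) = 49 + (-42 + 7*V) = 7 + 7*V)
1443 + r(-22, 4)*(-792) = 1443 + (7 + 7*(-22))*(-792) = 1443 + (7 - 154)*(-792) = 1443 - 147*(-792) = 1443 + 116424 = 117867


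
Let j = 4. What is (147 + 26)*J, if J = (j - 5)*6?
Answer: -1038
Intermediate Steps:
J = -6 (J = (4 - 5)*6 = -1*6 = -6)
(147 + 26)*J = (147 + 26)*(-6) = 173*(-6) = -1038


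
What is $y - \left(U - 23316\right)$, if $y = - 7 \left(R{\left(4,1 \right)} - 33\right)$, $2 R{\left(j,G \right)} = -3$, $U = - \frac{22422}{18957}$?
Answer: $\frac{297734633}{12638} \approx 23559.0$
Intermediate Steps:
$U = - \frac{7474}{6319}$ ($U = \left(-22422\right) \frac{1}{18957} = - \frac{7474}{6319} \approx -1.1828$)
$R{\left(j,G \right)} = - \frac{3}{2}$ ($R{\left(j,G \right)} = \frac{1}{2} \left(-3\right) = - \frac{3}{2}$)
$y = \frac{483}{2}$ ($y = - 7 \left(- \frac{3}{2} - 33\right) = \left(-7\right) \left(- \frac{69}{2}\right) = \frac{483}{2} \approx 241.5$)
$y - \left(U - 23316\right) = \frac{483}{2} - \left(- \frac{7474}{6319} - 23316\right) = \frac{483}{2} - - \frac{147341278}{6319} = \frac{483}{2} + \frac{147341278}{6319} = \frac{297734633}{12638}$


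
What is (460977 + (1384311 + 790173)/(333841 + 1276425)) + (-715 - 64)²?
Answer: 859736597036/805133 ≈ 1.0678e+6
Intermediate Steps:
(460977 + (1384311 + 790173)/(333841 + 1276425)) + (-715 - 64)² = (460977 + 2174484/1610266) + (-779)² = (460977 + 2174484*(1/1610266)) + 606841 = (460977 + 1087242/805133) + 606841 = 371148882183/805133 + 606841 = 859736597036/805133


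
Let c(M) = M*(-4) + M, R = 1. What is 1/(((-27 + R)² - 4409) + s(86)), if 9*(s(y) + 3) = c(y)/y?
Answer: -3/11209 ≈ -0.00026764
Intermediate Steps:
c(M) = -3*M (c(M) = -4*M + M = -3*M)
s(y) = -10/3 (s(y) = -3 + ((-3*y)/y)/9 = -3 + (⅑)*(-3) = -3 - ⅓ = -10/3)
1/(((-27 + R)² - 4409) + s(86)) = 1/(((-27 + 1)² - 4409) - 10/3) = 1/(((-26)² - 4409) - 10/3) = 1/((676 - 4409) - 10/3) = 1/(-3733 - 10/3) = 1/(-11209/3) = -3/11209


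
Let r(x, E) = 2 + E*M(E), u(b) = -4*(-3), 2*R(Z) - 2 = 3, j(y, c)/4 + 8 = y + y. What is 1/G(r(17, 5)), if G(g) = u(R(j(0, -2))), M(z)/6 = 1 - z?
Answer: 1/12 ≈ 0.083333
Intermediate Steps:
j(y, c) = -32 + 8*y (j(y, c) = -32 + 4*(y + y) = -32 + 4*(2*y) = -32 + 8*y)
R(Z) = 5/2 (R(Z) = 1 + (1/2)*3 = 1 + 3/2 = 5/2)
u(b) = 12
M(z) = 6 - 6*z (M(z) = 6*(1 - z) = 6 - 6*z)
r(x, E) = 2 + E*(6 - 6*E)
G(g) = 12
1/G(r(17, 5)) = 1/12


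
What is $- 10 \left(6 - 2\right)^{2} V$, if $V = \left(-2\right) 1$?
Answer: $320$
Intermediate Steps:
$V = -2$
$- 10 \left(6 - 2\right)^{2} V = - 10 \left(6 - 2\right)^{2} \left(-2\right) = - 10 \cdot 4^{2} \left(-2\right) = \left(-10\right) 16 \left(-2\right) = \left(-160\right) \left(-2\right) = 320$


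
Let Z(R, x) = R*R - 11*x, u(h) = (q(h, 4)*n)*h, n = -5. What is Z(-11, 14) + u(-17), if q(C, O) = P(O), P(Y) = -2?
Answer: -203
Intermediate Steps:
q(C, O) = -2
u(h) = 10*h (u(h) = (-2*(-5))*h = 10*h)
Z(R, x) = R² - 11*x
Z(-11, 14) + u(-17) = ((-11)² - 11*14) + 10*(-17) = (121 - 154) - 170 = -33 - 170 = -203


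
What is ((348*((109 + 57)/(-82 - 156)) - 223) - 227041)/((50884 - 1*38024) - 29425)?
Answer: 5414660/394247 ≈ 13.734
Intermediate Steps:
((348*((109 + 57)/(-82 - 156)) - 223) - 227041)/((50884 - 1*38024) - 29425) = ((348*(166/(-238)) - 223) - 227041)/((50884 - 38024) - 29425) = ((348*(166*(-1/238)) - 223) - 227041)/(12860 - 29425) = ((348*(-83/119) - 223) - 227041)/(-16565) = ((-28884/119 - 223) - 227041)*(-1/16565) = (-55421/119 - 227041)*(-1/16565) = -27073300/119*(-1/16565) = 5414660/394247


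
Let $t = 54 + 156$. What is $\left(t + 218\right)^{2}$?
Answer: $183184$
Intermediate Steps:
$t = 210$
$\left(t + 218\right)^{2} = \left(210 + 218\right)^{2} = 428^{2} = 183184$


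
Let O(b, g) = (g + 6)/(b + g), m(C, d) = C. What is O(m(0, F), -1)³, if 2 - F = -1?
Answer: -125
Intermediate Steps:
F = 3 (F = 2 - 1*(-1) = 2 + 1 = 3)
O(b, g) = (6 + g)/(b + g)
O(m(0, F), -1)³ = ((6 - 1)/(0 - 1))³ = (5/(-1))³ = (-1*5)³ = (-5)³ = -125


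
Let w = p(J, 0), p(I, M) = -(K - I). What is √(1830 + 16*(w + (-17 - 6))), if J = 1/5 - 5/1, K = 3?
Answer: √33430/5 ≈ 36.568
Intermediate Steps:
J = -24/5 (J = 1*(⅕) - 5*1 = ⅕ - 5 = -24/5 ≈ -4.8000)
p(I, M) = -3 + I (p(I, M) = -(3 - I) = -3 + I)
w = -39/5 (w = -3 - 24/5 = -39/5 ≈ -7.8000)
√(1830 + 16*(w + (-17 - 6))) = √(1830 + 16*(-39/5 + (-17 - 6))) = √(1830 + 16*(-39/5 - 23)) = √(1830 + 16*(-154/5)) = √(1830 - 2464/5) = √(6686/5) = √33430/5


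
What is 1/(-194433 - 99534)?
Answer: -1/293967 ≈ -3.4017e-6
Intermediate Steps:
1/(-194433 - 99534) = 1/(-293967) = -1/293967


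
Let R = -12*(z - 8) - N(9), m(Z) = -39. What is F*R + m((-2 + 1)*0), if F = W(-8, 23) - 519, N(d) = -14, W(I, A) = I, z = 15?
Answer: 36851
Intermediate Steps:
R = -70 (R = -12*(15 - 8) - 1*(-14) = -12*7 + 14 = -84 + 14 = -70)
F = -527 (F = -8 - 519 = -527)
F*R + m((-2 + 1)*0) = -527*(-70) - 39 = 36890 - 39 = 36851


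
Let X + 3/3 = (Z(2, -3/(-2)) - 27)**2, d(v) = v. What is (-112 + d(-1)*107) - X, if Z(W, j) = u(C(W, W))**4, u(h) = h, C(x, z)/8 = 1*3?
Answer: -110057399219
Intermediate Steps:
C(x, z) = 24 (C(x, z) = 8*(1*3) = 8*3 = 24)
Z(W, j) = 331776 (Z(W, j) = 24**4 = 331776)
X = 110057399000 (X = -1 + (331776 - 27)**2 = -1 + 331749**2 = -1 + 110057399001 = 110057399000)
(-112 + d(-1)*107) - X = (-112 - 1*107) - 1*110057399000 = (-112 - 107) - 110057399000 = -219 - 110057399000 = -110057399219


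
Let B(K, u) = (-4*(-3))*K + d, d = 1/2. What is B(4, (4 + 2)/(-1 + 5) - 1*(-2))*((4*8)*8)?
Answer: 12416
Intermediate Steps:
d = 1/2 ≈ 0.50000
B(K, u) = 1/2 + 12*K (B(K, u) = (-4*(-3))*K + 1/2 = 12*K + 1/2 = 1/2 + 12*K)
B(4, (4 + 2)/(-1 + 5) - 1*(-2))*((4*8)*8) = (1/2 + 12*4)*((4*8)*8) = (1/2 + 48)*(32*8) = (97/2)*256 = 12416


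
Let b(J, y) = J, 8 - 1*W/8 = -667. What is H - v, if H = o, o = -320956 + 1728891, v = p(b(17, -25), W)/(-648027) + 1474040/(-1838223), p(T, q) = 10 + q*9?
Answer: 186350972323607305/132357570669 ≈ 1.4079e+6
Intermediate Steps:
W = 5400 (W = 64 - 8*(-667) = 64 + 5336 = 5400)
p(T, q) = 10 + 9*q
v = -116063748790/132357570669 (v = (10 + 9*5400)/(-648027) + 1474040/(-1838223) = (10 + 48600)*(-1/648027) + 1474040*(-1/1838223) = 48610*(-1/648027) - 1474040/1838223 = -48610/648027 - 1474040/1838223 = -116063748790/132357570669 ≈ -0.87690)
o = 1407935
H = 1407935
H - v = 1407935 - 1*(-116063748790/132357570669) = 1407935 + 116063748790/132357570669 = 186350972323607305/132357570669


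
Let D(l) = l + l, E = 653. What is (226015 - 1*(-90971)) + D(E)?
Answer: 318292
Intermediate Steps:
D(l) = 2*l
(226015 - 1*(-90971)) + D(E) = (226015 - 1*(-90971)) + 2*653 = (226015 + 90971) + 1306 = 316986 + 1306 = 318292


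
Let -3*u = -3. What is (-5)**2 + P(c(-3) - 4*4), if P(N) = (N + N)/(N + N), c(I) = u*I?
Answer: 26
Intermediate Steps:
u = 1 (u = -1/3*(-3) = 1)
c(I) = I (c(I) = 1*I = I)
P(N) = 1 (P(N) = (2*N)/((2*N)) = (2*N)*(1/(2*N)) = 1)
(-5)**2 + P(c(-3) - 4*4) = (-5)**2 + 1 = 25 + 1 = 26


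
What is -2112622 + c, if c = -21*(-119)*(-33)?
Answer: -2195089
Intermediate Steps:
c = -82467 (c = 2499*(-33) = -82467)
-2112622 + c = -2112622 - 82467 = -2195089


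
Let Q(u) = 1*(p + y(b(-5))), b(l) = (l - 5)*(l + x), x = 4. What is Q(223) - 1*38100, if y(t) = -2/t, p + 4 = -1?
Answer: -190526/5 ≈ -38105.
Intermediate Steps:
p = -5 (p = -4 - 1 = -5)
b(l) = (-5 + l)*(4 + l) (b(l) = (l - 5)*(l + 4) = (-5 + l)*(4 + l))
Q(u) = -26/5 (Q(u) = 1*(-5 - 2/(-20 + (-5)**2 - 1*(-5))) = 1*(-5 - 2/(-20 + 25 + 5)) = 1*(-5 - 2/10) = 1*(-5 - 2*1/10) = 1*(-5 - 1/5) = 1*(-26/5) = -26/5)
Q(223) - 1*38100 = -26/5 - 1*38100 = -26/5 - 38100 = -190526/5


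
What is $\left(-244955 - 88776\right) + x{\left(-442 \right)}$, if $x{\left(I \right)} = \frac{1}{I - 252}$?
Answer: $- \frac{231609315}{694} \approx -3.3373 \cdot 10^{5}$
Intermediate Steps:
$x{\left(I \right)} = \frac{1}{-252 + I}$
$\left(-244955 - 88776\right) + x{\left(-442 \right)} = \left(-244955 - 88776\right) + \frac{1}{-252 - 442} = -333731 + \frac{1}{-694} = -333731 - \frac{1}{694} = - \frac{231609315}{694}$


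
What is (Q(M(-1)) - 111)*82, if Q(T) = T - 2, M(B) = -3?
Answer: -9512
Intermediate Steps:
Q(T) = -2 + T
(Q(M(-1)) - 111)*82 = ((-2 - 3) - 111)*82 = (-5 - 111)*82 = -116*82 = -9512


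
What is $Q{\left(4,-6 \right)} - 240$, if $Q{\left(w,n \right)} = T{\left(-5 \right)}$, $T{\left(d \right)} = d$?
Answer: $-245$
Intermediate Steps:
$Q{\left(w,n \right)} = -5$
$Q{\left(4,-6 \right)} - 240 = -5 - 240 = -245$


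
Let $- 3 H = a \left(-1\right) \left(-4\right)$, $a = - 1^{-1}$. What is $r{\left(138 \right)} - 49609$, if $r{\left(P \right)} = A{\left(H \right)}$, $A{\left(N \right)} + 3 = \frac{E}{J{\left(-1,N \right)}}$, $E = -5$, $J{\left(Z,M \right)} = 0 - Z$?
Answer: $-49617$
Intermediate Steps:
$J{\left(Z,M \right)} = - Z$
$a = -1$ ($a = \left(-1\right) 1 = -1$)
$H = \frac{4}{3}$ ($H = - \frac{\left(-1\right) \left(-1\right) \left(-4\right)}{3} = - \frac{1 \left(-4\right)}{3} = \left(- \frac{1}{3}\right) \left(-4\right) = \frac{4}{3} \approx 1.3333$)
$A{\left(N \right)} = -8$ ($A{\left(N \right)} = -3 - \frac{5}{\left(-1\right) \left(-1\right)} = -3 - \frac{5}{1} = -3 - 5 = -8$)
$r{\left(P \right)} = -8$
$r{\left(138 \right)} - 49609 = -8 - 49609 = -49617$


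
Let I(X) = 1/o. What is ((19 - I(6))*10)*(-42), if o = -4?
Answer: -8085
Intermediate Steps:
I(X) = -1/4 (I(X) = 1/(-4) = -1/4)
((19 - I(6))*10)*(-42) = ((19 - 1*(-1/4))*10)*(-42) = ((19 + 1/4)*10)*(-42) = ((77/4)*10)*(-42) = (385/2)*(-42) = -8085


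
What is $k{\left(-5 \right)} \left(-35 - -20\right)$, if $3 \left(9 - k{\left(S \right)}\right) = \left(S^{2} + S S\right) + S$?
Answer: $90$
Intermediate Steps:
$k{\left(S \right)} = 9 - \frac{2 S^{2}}{3} - \frac{S}{3}$ ($k{\left(S \right)} = 9 - \frac{\left(S^{2} + S S\right) + S}{3} = 9 - \frac{\left(S^{2} + S^{2}\right) + S}{3} = 9 - \frac{2 S^{2} + S}{3} = 9 - \frac{S + 2 S^{2}}{3} = 9 - \left(\frac{S}{3} + \frac{2 S^{2}}{3}\right) = 9 - \frac{2 S^{2}}{3} - \frac{S}{3}$)
$k{\left(-5 \right)} \left(-35 - -20\right) = \left(9 - \frac{2 \left(-5\right)^{2}}{3} - - \frac{5}{3}\right) \left(-35 - -20\right) = \left(9 - \frac{50}{3} + \frac{5}{3}\right) \left(-35 + 20\right) = \left(9 - \frac{50}{3} + \frac{5}{3}\right) \left(-15\right) = \left(-6\right) \left(-15\right) = 90$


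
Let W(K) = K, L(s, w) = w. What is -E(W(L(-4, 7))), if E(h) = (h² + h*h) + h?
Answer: -105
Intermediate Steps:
E(h) = h + 2*h² (E(h) = (h² + h²) + h = 2*h² + h = h + 2*h²)
-E(W(L(-4, 7))) = -7*(1 + 2*7) = -7*(1 + 14) = -7*15 = -1*105 = -105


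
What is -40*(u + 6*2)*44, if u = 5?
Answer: -29920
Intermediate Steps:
-40*(u + 6*2)*44 = -40*(5 + 6*2)*44 = -40*(5 + 12)*44 = -40*17*44 = -680*44 = -29920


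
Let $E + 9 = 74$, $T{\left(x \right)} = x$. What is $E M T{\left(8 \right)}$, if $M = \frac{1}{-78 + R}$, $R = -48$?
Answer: $- \frac{260}{63} \approx -4.127$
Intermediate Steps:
$E = 65$ ($E = -9 + 74 = 65$)
$M = - \frac{1}{126}$ ($M = \frac{1}{-78 - 48} = \frac{1}{-126} = - \frac{1}{126} \approx -0.0079365$)
$E M T{\left(8 \right)} = 65 \left(- \frac{1}{126}\right) 8 = \left(- \frac{65}{126}\right) 8 = - \frac{260}{63}$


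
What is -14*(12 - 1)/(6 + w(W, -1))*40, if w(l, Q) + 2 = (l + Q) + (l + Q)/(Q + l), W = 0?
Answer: -1540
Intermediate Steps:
w(l, Q) = -1 + Q + l (w(l, Q) = -2 + ((l + Q) + (l + Q)/(Q + l)) = -2 + ((Q + l) + (Q + l)/(Q + l)) = -2 + ((Q + l) + 1) = -2 + (1 + Q + l) = -1 + Q + l)
-14*(12 - 1)/(6 + w(W, -1))*40 = -14*(12 - 1)/(6 + (-1 - 1 + 0))*40 = -154/(6 - 2)*40 = -154/4*40 = -14*11/4*40 = -77/2*40 = -1540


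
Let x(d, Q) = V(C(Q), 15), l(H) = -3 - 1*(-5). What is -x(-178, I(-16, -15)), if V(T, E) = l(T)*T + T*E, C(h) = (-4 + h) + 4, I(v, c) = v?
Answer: 272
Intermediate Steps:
l(H) = 2 (l(H) = -3 + 5 = 2)
C(h) = h
V(T, E) = 2*T + E*T (V(T, E) = 2*T + T*E = 2*T + E*T)
x(d, Q) = 17*Q (x(d, Q) = Q*(2 + 15) = Q*17 = 17*Q)
-x(-178, I(-16, -15)) = -17*(-16) = -1*(-272) = 272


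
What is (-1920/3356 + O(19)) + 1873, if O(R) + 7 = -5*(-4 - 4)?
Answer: 1598654/839 ≈ 1905.4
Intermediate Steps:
O(R) = 33 (O(R) = -7 - 5*(-4 - 4) = -7 - 5*(-8) = -7 + 40 = 33)
(-1920/3356 + O(19)) + 1873 = (-1920/3356 + 33) + 1873 = (-1920*1/3356 + 33) + 1873 = (-480/839 + 33) + 1873 = 27207/839 + 1873 = 1598654/839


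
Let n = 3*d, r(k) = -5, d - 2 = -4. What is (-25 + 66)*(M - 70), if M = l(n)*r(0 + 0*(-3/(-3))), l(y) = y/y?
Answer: -3075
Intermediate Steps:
d = -2 (d = 2 - 4 = -2)
n = -6 (n = 3*(-2) = -6)
l(y) = 1
M = -5 (M = 1*(-5) = -5)
(-25 + 66)*(M - 70) = (-25 + 66)*(-5 - 70) = 41*(-75) = -3075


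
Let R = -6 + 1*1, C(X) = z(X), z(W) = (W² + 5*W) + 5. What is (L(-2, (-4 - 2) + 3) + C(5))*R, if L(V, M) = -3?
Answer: -260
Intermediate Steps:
z(W) = 5 + W² + 5*W
C(X) = 5 + X² + 5*X
R = -5 (R = -6 + 1 = -5)
(L(-2, (-4 - 2) + 3) + C(5))*R = (-3 + (5 + 5² + 5*5))*(-5) = (-3 + (5 + 25 + 25))*(-5) = (-3 + 55)*(-5) = 52*(-5) = -260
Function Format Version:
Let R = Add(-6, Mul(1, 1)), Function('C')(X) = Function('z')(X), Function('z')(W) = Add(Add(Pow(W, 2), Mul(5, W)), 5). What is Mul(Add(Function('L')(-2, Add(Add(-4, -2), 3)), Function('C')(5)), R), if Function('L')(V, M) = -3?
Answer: -260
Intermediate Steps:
Function('z')(W) = Add(5, Pow(W, 2), Mul(5, W))
Function('C')(X) = Add(5, Pow(X, 2), Mul(5, X))
R = -5 (R = Add(-6, 1) = -5)
Mul(Add(Function('L')(-2, Add(Add(-4, -2), 3)), Function('C')(5)), R) = Mul(Add(-3, Add(5, Pow(5, 2), Mul(5, 5))), -5) = Mul(Add(-3, Add(5, 25, 25)), -5) = Mul(Add(-3, 55), -5) = Mul(52, -5) = -260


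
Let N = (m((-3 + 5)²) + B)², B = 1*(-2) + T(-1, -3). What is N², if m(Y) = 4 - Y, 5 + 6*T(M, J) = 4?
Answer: 28561/1296 ≈ 22.038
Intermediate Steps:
T(M, J) = -⅙ (T(M, J) = -⅚ + (⅙)*4 = -⅚ + ⅔ = -⅙)
B = -13/6 (B = 1*(-2) - ⅙ = -2 - ⅙ = -13/6 ≈ -2.1667)
N = 169/36 (N = ((4 - (-3 + 5)²) - 13/6)² = ((4 - 1*2²) - 13/6)² = ((4 - 1*4) - 13/6)² = ((4 - 4) - 13/6)² = (0 - 13/6)² = (-13/6)² = 169/36 ≈ 4.6944)
N² = (169/36)² = 28561/1296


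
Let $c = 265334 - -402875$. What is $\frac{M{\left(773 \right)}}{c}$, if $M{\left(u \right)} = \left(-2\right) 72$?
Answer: $- \frac{144}{668209} \approx -0.0002155$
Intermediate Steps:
$c = 668209$ ($c = 265334 + 402875 = 668209$)
$M{\left(u \right)} = -144$
$\frac{M{\left(773 \right)}}{c} = - \frac{144}{668209}$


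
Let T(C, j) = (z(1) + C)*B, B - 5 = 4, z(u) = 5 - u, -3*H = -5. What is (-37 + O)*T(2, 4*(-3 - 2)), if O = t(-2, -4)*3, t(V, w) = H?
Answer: -1728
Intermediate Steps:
H = 5/3 (H = -1/3*(-5) = 5/3 ≈ 1.6667)
t(V, w) = 5/3
B = 9 (B = 5 + 4 = 9)
T(C, j) = 36 + 9*C (T(C, j) = ((5 - 1*1) + C)*9 = ((5 - 1) + C)*9 = (4 + C)*9 = 36 + 9*C)
O = 5 (O = (5/3)*3 = 5)
(-37 + O)*T(2, 4*(-3 - 2)) = (-37 + 5)*(36 + 9*2) = -32*(36 + 18) = -32*54 = -1728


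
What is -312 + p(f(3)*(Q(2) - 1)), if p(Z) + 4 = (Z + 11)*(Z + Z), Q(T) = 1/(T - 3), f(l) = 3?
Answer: -376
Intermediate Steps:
Q(T) = 1/(-3 + T)
p(Z) = -4 + 2*Z*(11 + Z) (p(Z) = -4 + (Z + 11)*(Z + Z) = -4 + (11 + Z)*(2*Z) = -4 + 2*Z*(11 + Z))
-312 + p(f(3)*(Q(2) - 1)) = -312 + (-4 + 2*(3*(1/(-3 + 2) - 1))² + 22*(3*(1/(-3 + 2) - 1))) = -312 + (-4 + 2*(3*(1/(-1) - 1))² + 22*(3*(1/(-1) - 1))) = -312 + (-4 + 2*(3*(-1 - 1))² + 22*(3*(-1 - 1))) = -312 + (-4 + 2*(3*(-2))² + 22*(3*(-2))) = -312 + (-4 + 2*(-6)² + 22*(-6)) = -312 + (-4 + 2*36 - 132) = -312 + (-4 + 72 - 132) = -312 - 64 = -376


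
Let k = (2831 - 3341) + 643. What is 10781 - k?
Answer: 10648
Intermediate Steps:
k = 133 (k = -510 + 643 = 133)
10781 - k = 10781 - 1*133 = 10781 - 133 = 10648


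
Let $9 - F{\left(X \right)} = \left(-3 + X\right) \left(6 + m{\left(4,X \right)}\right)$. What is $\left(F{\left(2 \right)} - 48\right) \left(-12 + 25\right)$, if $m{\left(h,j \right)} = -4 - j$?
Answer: $-507$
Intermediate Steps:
$F{\left(X \right)} = 9 - \left(-3 + X\right) \left(2 - X\right)$ ($F{\left(X \right)} = 9 - \left(-3 + X\right) \left(6 - \left(4 + X\right)\right) = 9 - \left(-3 + X\right) \left(2 - X\right)$)
$\left(F{\left(2 \right)} - 48\right) \left(-12 + 25\right) = \left(\left(15 + 2^{2} - 10\right) - 48\right) \left(-12 + 25\right) = \left(\left(15 + 4 - 10\right) - 48\right) 13 = \left(9 - 48\right) 13 = \left(-39\right) 13 = -507$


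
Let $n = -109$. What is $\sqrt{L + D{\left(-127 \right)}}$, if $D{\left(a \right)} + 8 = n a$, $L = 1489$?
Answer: $2 \sqrt{3831} \approx 123.79$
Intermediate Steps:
$D{\left(a \right)} = -8 - 109 a$
$\sqrt{L + D{\left(-127 \right)}} = \sqrt{1489 - -13835} = \sqrt{1489 + \left(-8 + 13843\right)} = \sqrt{1489 + 13835} = \sqrt{15324} = 2 \sqrt{3831}$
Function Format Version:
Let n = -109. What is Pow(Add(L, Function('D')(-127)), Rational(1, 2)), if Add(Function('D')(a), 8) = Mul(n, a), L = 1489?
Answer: Mul(2, Pow(3831, Rational(1, 2))) ≈ 123.79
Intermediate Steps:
Function('D')(a) = Add(-8, Mul(-109, a))
Pow(Add(L, Function('D')(-127)), Rational(1, 2)) = Pow(Add(1489, Add(-8, Mul(-109, -127))), Rational(1, 2)) = Pow(Add(1489, Add(-8, 13843)), Rational(1, 2)) = Pow(Add(1489, 13835), Rational(1, 2)) = Pow(15324, Rational(1, 2)) = Mul(2, Pow(3831, Rational(1, 2)))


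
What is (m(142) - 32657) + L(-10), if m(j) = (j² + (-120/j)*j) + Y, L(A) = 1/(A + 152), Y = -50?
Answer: -1798145/142 ≈ -12663.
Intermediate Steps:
L(A) = 1/(152 + A)
m(j) = -170 + j² (m(j) = (j² + (-120/j)*j) - 50 = (j² - 120) - 50 = (-120 + j²) - 50 = -170 + j²)
(m(142) - 32657) + L(-10) = ((-170 + 142²) - 32657) + 1/(152 - 10) = ((-170 + 20164) - 32657) + 1/142 = (19994 - 32657) + 1/142 = -12663 + 1/142 = -1798145/142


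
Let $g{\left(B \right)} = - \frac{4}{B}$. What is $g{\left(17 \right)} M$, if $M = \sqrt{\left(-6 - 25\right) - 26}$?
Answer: $- \frac{4 i \sqrt{57}}{17} \approx - 1.7764 i$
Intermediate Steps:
$M = i \sqrt{57}$ ($M = \sqrt{-31 - 26} = \sqrt{-57} = i \sqrt{57} \approx 7.5498 i$)
$g{\left(17 \right)} M = - \frac{4}{17} i \sqrt{57} = \left(-4\right) \frac{1}{17} i \sqrt{57} = - \frac{4 i \sqrt{57}}{17}$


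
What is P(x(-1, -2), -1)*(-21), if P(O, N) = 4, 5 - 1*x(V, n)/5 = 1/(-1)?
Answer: -84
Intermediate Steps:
x(V, n) = 30 (x(V, n) = 25 - 5/(-1) = 25 - 5*(-1) = 25 + 5 = 30)
P(x(-1, -2), -1)*(-21) = 4*(-21) = -84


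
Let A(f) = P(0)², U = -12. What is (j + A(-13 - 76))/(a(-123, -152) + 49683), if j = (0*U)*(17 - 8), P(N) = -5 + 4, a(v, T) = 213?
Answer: 1/49896 ≈ 2.0042e-5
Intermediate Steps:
P(N) = -1
j = 0 (j = (0*(-12))*(17 - 8) = 0*9 = 0)
A(f) = 1 (A(f) = (-1)² = 1)
(j + A(-13 - 76))/(a(-123, -152) + 49683) = (0 + 1)/(213 + 49683) = 1/49896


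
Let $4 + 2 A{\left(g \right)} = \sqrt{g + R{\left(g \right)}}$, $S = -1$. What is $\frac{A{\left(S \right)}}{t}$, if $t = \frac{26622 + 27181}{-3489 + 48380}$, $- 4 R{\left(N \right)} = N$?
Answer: $- \frac{89782}{53803} + \frac{44891 i \sqrt{3}}{215212} \approx -1.6687 + 0.36129 i$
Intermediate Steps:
$R{\left(N \right)} = - \frac{N}{4}$
$t = \frac{53803}{44891} \approx 1.1985$
$A{\left(g \right)} = -2 + \frac{\sqrt{3} \sqrt{g}}{4}$ ($A{\left(g \right)} = -2 + \frac{\sqrt{g - \frac{g}{4}}}{2} = -2 + \frac{\sqrt{\frac{3 g}{4}}}{2} = -2 + \frac{\frac{1}{2} \sqrt{3} \sqrt{g}}{2} = -2 + \frac{\sqrt{3} \sqrt{g}}{4}$)
$\frac{A{\left(S \right)}}{t} = \frac{-2 + \frac{\sqrt{3} \sqrt{-1}}{4}}{\frac{53803}{44891}} = \left(-2 + \frac{\sqrt{3} i}{4}\right) \frac{44891}{53803} = \left(-2 + \frac{i \sqrt{3}}{4}\right) \frac{44891}{53803} = - \frac{89782}{53803} + \frac{44891 i \sqrt{3}}{215212}$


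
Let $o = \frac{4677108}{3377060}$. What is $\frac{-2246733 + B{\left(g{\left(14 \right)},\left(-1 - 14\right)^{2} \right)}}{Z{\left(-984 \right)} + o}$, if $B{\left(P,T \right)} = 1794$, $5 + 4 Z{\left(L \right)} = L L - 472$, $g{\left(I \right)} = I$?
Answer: $- \frac{2527097899780}{272355538181} \approx -9.2787$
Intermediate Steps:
$o = \frac{1169277}{844265}$ ($o = 4677108 \cdot \frac{1}{3377060} = \frac{1169277}{844265} \approx 1.385$)
$Z{\left(L \right)} = - \frac{477}{4} + \frac{L^{2}}{4}$ ($Z{\left(L \right)} = - \frac{5}{4} + \frac{L L - 472}{4} = - \frac{5}{4} + \frac{L^{2} - 472}{4} = - \frac{5}{4} + \frac{-472 + L^{2}}{4} = - \frac{5}{4} + \left(-118 + \frac{L^{2}}{4}\right) = - \frac{477}{4} + \frac{L^{2}}{4}$)
$\frac{-2246733 + B{\left(g{\left(14 \right)},\left(-1 - 14\right)^{2} \right)}}{Z{\left(-984 \right)} + o} = \frac{-2246733 + 1794}{\left(- \frac{477}{4} + \frac{\left(-984\right)^{2}}{4}\right) + \frac{1169277}{844265}} = - \frac{2244939}{\left(- \frac{477}{4} + \frac{1}{4} \cdot 968256\right) + \frac{1169277}{844265}} = - \frac{2244939}{\left(- \frac{477}{4} + 242064\right) + \frac{1169277}{844265}} = - \frac{2244939}{\frac{967779}{4} + \frac{1169277}{844265}} = - \frac{2244939}{\frac{817066614543}{3377060}} = \left(-2244939\right) \frac{3377060}{817066614543} = - \frac{2527097899780}{272355538181}$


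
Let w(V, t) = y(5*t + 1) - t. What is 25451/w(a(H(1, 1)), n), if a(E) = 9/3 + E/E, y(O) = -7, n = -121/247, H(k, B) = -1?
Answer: -6286397/1608 ≈ -3909.4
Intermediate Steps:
n = -121/247 (n = -121*1/247 = -121/247 ≈ -0.48988)
a(E) = 4 (a(E) = 9*(⅓) + 1 = 3 + 1 = 4)
w(V, t) = -7 - t
25451/w(a(H(1, 1)), n) = 25451/(-7 - 1*(-121/247)) = 25451/(-7 + 121/247) = 25451/(-1608/247) = 25451*(-247/1608) = -6286397/1608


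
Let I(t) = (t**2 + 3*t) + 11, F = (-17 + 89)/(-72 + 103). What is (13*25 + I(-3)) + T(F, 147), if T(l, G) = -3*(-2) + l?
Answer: 10674/31 ≈ 344.32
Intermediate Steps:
F = 72/31 ≈ 2.3226
I(t) = 11 + t**2 + 3*t
T(l, G) = 6 + l
(13*25 + I(-3)) + T(F, 147) = (13*25 + (11 + (-3)**2 + 3*(-3))) + (6 + 72/31) = (325 + (11 + 9 - 9)) + 258/31 = (325 + 11) + 258/31 = 336 + 258/31 = 10674/31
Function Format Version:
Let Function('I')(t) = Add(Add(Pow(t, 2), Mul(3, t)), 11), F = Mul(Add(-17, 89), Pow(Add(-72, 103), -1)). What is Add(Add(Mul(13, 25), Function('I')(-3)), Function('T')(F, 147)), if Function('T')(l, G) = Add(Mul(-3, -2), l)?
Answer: Rational(10674, 31) ≈ 344.32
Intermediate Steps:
F = Rational(72, 31) (F = Mul(72, Pow(31, -1)) = Mul(72, Rational(1, 31)) = Rational(72, 31) ≈ 2.3226)
Function('I')(t) = Add(11, Pow(t, 2), Mul(3, t))
Function('T')(l, G) = Add(6, l)
Add(Add(Mul(13, 25), Function('I')(-3)), Function('T')(F, 147)) = Add(Add(Mul(13, 25), Add(11, Pow(-3, 2), Mul(3, -3))), Add(6, Rational(72, 31))) = Add(Add(325, Add(11, 9, -9)), Rational(258, 31)) = Add(Add(325, 11), Rational(258, 31)) = Add(336, Rational(258, 31)) = Rational(10674, 31)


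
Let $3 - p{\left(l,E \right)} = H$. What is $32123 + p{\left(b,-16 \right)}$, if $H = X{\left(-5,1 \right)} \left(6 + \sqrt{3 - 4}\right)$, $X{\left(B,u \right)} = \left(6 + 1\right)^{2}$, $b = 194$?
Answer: $31832 - 49 i \approx 31832.0 - 49.0 i$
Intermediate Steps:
$X{\left(B,u \right)} = 49$ ($X{\left(B,u \right)} = 7^{2} = 49$)
$H = 294 + 49 i$ ($H = 49 \left(6 + \sqrt{3 - 4}\right) = 49 \left(6 + \sqrt{-1}\right) = 49 \left(6 + i\right) = 294 + 49 i \approx 294.0 + 49.0 i$)
$p{\left(l,E \right)} = -291 - 49 i$ ($p{\left(l,E \right)} = 3 - \left(294 + 49 i\right) = -291 - 49 i$)
$32123 + p{\left(b,-16 \right)} = 32123 - \left(291 + 49 i\right) = 31832 - 49 i$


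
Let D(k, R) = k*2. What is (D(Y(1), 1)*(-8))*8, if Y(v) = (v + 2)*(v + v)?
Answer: -768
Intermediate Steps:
Y(v) = 2*v*(2 + v) (Y(v) = (2 + v)*(2*v) = 2*v*(2 + v))
D(k, R) = 2*k
(D(Y(1), 1)*(-8))*8 = ((2*(2*1*(2 + 1)))*(-8))*8 = ((2*(2*1*3))*(-8))*8 = ((2*6)*(-8))*8 = (12*(-8))*8 = -96*8 = -768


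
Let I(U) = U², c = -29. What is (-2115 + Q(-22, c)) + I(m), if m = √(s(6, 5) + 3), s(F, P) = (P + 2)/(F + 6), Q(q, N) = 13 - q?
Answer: -24917/12 ≈ -2076.4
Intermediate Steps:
s(F, P) = (2 + P)/(6 + F)
m = √129/6 (m = √((2 + 5)/(6 + 6) + 3) = √(7/12 + 3) = √(43/12) = √129/6 ≈ 1.8930)
(-2115 + Q(-22, c)) + I(m) = (-2115 + (13 - 1*(-22))) + (√129/6)² = (-2115 + (13 + 22)) + 43/12 = (-2115 + 35) + 43/12 = -2080 + 43/12 = -24917/12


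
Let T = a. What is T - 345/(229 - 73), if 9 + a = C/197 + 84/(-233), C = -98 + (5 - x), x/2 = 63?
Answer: -30274183/2386852 ≈ -12.684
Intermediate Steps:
x = 126 (x = 2*63 = 126)
C = -219 (C = -98 + (5 - 1*126) = -98 + (5 - 126) = -98 - 121 = -219)
a = -480684/45901 (a = -9 + (-219/197 + 84/(-233)) = -9 + (-219*1/197 + 84*(-1/233)) = -9 + (-219/197 - 84/233) = -9 - 67575/45901 = -480684/45901 ≈ -10.472)
T = -480684/45901 ≈ -10.472
T - 345/(229 - 73) = -480684/45901 - 345/(229 - 73) = -480684/45901 - 345/156 = -480684/45901 - 345*1/156 = -480684/45901 - 115/52 = -30274183/2386852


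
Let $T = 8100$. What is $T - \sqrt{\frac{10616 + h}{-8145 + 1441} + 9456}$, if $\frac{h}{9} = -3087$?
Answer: $8100 - \frac{\sqrt{26568870029}}{1676} \approx 8002.7$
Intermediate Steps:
$h = -27783$ ($h = 9 \left(-3087\right) = -27783$)
$T - \sqrt{\frac{10616 + h}{-8145 + 1441} + 9456} = 8100 - \sqrt{\frac{10616 - 27783}{-8145 + 1441} + 9456} = 8100 - \sqrt{- \frac{17167}{-6704} + 9456} = 8100 - \sqrt{\left(-17167\right) \left(- \frac{1}{6704}\right) + 9456} = 8100 - \sqrt{\frac{17167}{6704} + 9456} = 8100 - \sqrt{\frac{63410191}{6704}} = 8100 - \frac{\sqrt{26568870029}}{1676}$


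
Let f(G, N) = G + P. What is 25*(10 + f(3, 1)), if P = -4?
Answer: 225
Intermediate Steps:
f(G, N) = -4 + G (f(G, N) = G - 4 = -4 + G)
25*(10 + f(3, 1)) = 25*(10 + (-4 + 3)) = 25*(10 - 1) = 25*9 = 225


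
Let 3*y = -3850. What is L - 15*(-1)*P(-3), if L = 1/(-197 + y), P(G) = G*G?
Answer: 599532/4441 ≈ 135.00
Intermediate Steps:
y = -3850/3 (y = (1/3)*(-3850) = -3850/3 ≈ -1283.3)
P(G) = G**2
L = -3/4441 (L = 1/(-197 - 3850/3) = 1/(-4441/3) = -3/4441 ≈ -0.00067552)
L - 15*(-1)*P(-3) = -3/4441 - 15*(-1)*(-3)**2 = -3/4441 - (-15)*9 = -3/4441 - 1*(-135) = -3/4441 + 135 = 599532/4441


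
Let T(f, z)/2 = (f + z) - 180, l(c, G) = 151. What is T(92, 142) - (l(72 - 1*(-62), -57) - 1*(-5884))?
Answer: -5927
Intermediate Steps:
T(f, z) = -360 + 2*f + 2*z (T(f, z) = 2*((f + z) - 180) = 2*(-180 + f + z) = -360 + 2*f + 2*z)
T(92, 142) - (l(72 - 1*(-62), -57) - 1*(-5884)) = (-360 + 2*92 + 2*142) - (151 - 1*(-5884)) = (-360 + 184 + 284) - (151 + 5884) = 108 - 1*6035 = 108 - 6035 = -5927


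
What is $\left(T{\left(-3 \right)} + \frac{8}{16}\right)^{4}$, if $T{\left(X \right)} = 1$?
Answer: $\frac{81}{16} \approx 5.0625$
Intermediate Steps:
$\left(T{\left(-3 \right)} + \frac{8}{16}\right)^{4} = \left(1 + \frac{8}{16}\right)^{4} = \left(1 + 8 \cdot \frac{1}{16}\right)^{4} = \left(1 + \frac{1}{2}\right)^{4} = \left(\frac{3}{2}\right)^{4} = \frac{81}{16}$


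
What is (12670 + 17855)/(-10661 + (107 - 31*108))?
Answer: -10175/4634 ≈ -2.1957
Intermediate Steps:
(12670 + 17855)/(-10661 + (107 - 31*108)) = 30525/(-10661 + (107 - 3348)) = 30525/(-10661 - 3241) = 30525/(-13902) = 30525*(-1/13902) = -10175/4634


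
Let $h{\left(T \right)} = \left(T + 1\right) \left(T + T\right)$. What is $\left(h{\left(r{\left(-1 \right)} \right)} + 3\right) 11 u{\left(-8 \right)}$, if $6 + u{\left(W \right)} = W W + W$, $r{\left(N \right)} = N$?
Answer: $1650$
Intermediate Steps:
$h{\left(T \right)} = 2 T \left(1 + T\right)$ ($h{\left(T \right)} = \left(1 + T\right) 2 T = 2 T \left(1 + T\right)$)
$u{\left(W \right)} = -6 + W + W^{2}$ ($u{\left(W \right)} = -6 + \left(W W + W\right) = -6 + \left(W^{2} + W\right) = -6 + \left(W + W^{2}\right) = -6 + W + W^{2}$)
$\left(h{\left(r{\left(-1 \right)} \right)} + 3\right) 11 u{\left(-8 \right)} = \left(2 \left(-1\right) \left(1 - 1\right) + 3\right) 11 \left(-6 - 8 + \left(-8\right)^{2}\right) = \left(2 \left(-1\right) 0 + 3\right) 11 \left(-6 - 8 + 64\right) = \left(0 + 3\right) 11 \cdot 50 = 3 \cdot 11 \cdot 50 = 33 \cdot 50 = 1650$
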